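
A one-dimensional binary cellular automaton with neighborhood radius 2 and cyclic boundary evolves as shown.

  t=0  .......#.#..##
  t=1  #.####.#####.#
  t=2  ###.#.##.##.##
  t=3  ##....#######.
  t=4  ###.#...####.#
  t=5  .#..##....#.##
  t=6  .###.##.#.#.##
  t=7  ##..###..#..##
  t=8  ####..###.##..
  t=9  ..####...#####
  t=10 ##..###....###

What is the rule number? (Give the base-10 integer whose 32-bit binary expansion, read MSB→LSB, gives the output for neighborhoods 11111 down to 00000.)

3688642339

  ##### -> #   bit 31 = 1  t=1,i=9
  ####. -> #   bit 30 = 1  t=1,i=4
  ###.# -> .   bit 29 = 0  t=1,i=5
  ###.. -> #   bit 28 = 1  t=7,i=1
  ##.## -> #   bit 27 = 1  t=1,i=1
  ##.#. -> .   bit 26 = 0  t=2,i=3
  ##..# -> #   bit 25 = 1  t=7,i=2
  ##... -> #   bit 24 = 1  t=0,i=0
  #.### -> #   bit 23 = 1  t=1,i=2
  #.##. -> #   bit 22 = 1  t=1,i=13
  #.#.# -> .   bit 21 = 0  t=2,i=4
  #.#.. -> #   bit 20 = 1  t=0,i=9
  #..## -> #   bit 19 = 1  t=0,i=11
  #..#. -> #   bit 18 = 1  t=7,i=8
  #...# -> .   bit 17 = 0  t=4,i=6
  #.... -> .   bit 16 = 0  t=0,i=1
  .#### -> .   bit 15 = 0  t=1,i=3
  .###. -> .   bit 14 = 0  t=6,i=2
  .##.# -> #   bit 13 = 1  t=1,i=0
  .##.. -> #   bit 12 = 1  t=0,i=13
  .#.## -> .   bit 11 = 0  t=2,i=5
  .#.#. -> #   bit 10 = 1  t=0,i=8
  .#..# -> #   bit 9 = 1  t=0,i=10
  .#... -> #   bit 8 = 1  t=4,i=5
  ..### -> .   bit 7 = 0  t=3,i=6
  ..##. -> .   bit 6 = 0  t=0,i=12
  ..#.# -> #   bit 5 = 1  t=0,i=7
  ..#.. -> .   bit 4 = 0  t=7,i=9
  ...## -> .   bit 3 = 0  t=3,i=5
  ...#. -> .   bit 2 = 0  t=0,i=6
  ....# -> #   bit 1 = 1  t=0,i=5
  ..... -> #   bit 0 = 1  t=0,i=2
  bits 11011011110111000011011100100011 = 3688642339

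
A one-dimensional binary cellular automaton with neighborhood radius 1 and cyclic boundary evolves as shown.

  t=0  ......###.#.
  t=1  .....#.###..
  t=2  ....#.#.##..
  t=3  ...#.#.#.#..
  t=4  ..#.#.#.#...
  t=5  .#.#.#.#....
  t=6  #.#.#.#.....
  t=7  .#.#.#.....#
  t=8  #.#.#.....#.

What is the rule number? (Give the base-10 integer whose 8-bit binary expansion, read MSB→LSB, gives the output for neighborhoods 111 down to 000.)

226

  [7] ### => #  t=0,i=7
  [6] ##. => #  t=0,i=8
  [5] #.# => #  t=0,i=9
  [4] #.. => .  t=0,i=11
  [3] .## => .  t=0,i=6
  [2] .#. => .  t=0,i=10
  [1] ..# => #  t=0,i=5
  [0] ... => .  t=0,i=0
  bits 11100010 = 226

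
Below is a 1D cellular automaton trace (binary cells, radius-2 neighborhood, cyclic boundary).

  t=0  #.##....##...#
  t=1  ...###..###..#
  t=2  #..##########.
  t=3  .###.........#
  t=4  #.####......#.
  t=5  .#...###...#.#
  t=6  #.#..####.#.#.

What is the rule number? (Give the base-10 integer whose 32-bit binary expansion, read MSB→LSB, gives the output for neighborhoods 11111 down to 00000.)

386752452

  #####|.  b31=0 t=2,i=5
  ####.|.  b30=0 t=2,i=11
  ###.#|.  b29=0 t=2,i=12
  ###..|#  b28=1 t=1,i=5
  ##.##|.  b27=0 t=0,i=1
  ##.#.|#  b26=1 t=2,i=13
  ##..#|#  b25=1 t=1,i=6
  ##...|#  b24=1 t=0,i=4
  #.###|.  b23=0 t=3,i=1
  #.##.|.  b22=0 t=0,i=2
  #.#.#|.  b21=0 t=4,i=0
  #.#..|.  b20=0 t=2,i=0
  #..##|#  b19=1 t=1,i=7
  #..#.|#  b18=1 t=1,i=12
  #...#|.  b17=0 t=0,i=11
  #....|#  b16=1 t=0,i=5
  .####|.  b15=0 t=2,i=4
  .###.|#  b14=1 t=1,i=4
  .##.#|.  b13=0 t=0,i=0
  .##..|#  b12=1 t=0,i=3
  .#.##|#  b11=1 t=3,i=0
  .#.#.|#  b10=1 t=4,i=13
  .#..#|#  b9=1 t=2,i=1
  .#...|#  b8=1 t=1,i=0
  ..###|#  b7=1 t=1,i=3
  ..##.|#  b6=1 t=0,i=8
  ..#.#|.  b5=0 t=3,i=13
  ..#..|.  b4=0 t=1,i=13
  ...##|.  b3=0 t=0,i=7
  ...#.|#  b2=1 t=3,i=12
  ....#|.  b1=0 t=0,i=6
  .....|.  b0=0 t=3,i=6
  bits 00010111000011010101111111000100 = 386752452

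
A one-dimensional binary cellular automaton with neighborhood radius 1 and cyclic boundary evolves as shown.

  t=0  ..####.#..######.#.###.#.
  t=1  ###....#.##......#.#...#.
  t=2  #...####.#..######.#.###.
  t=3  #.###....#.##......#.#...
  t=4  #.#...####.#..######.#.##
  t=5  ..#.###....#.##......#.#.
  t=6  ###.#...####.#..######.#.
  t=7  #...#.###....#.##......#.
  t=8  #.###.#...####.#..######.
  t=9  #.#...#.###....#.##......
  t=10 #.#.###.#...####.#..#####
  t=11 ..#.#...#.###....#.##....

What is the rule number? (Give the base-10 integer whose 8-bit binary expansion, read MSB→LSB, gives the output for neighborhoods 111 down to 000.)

15

  ###|.  b7=0 t=0,i=3
  ##.|.  b6=0 t=0,i=5
  #.#|.  b5=0 t=0,i=6
  #..|.  b4=0 t=0,i=8
  .##|#  b3=1 t=0,i=2
  .#.|#  b2=1 t=0,i=7
  ..#|#  b1=1 t=0,i=1
  ...|#  b0=1 t=0,i=0
  bits 00001111 = 15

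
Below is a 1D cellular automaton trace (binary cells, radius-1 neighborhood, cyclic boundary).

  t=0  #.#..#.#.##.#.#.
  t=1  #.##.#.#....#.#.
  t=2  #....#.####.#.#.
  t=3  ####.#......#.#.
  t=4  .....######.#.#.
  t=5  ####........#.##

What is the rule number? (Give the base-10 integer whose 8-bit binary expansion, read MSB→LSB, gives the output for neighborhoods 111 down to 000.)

21

  [7] ### => .  t=2,i=8
  [6] ##. => .  t=0,i=10
  [5] #.# => .  t=0,i=1
  [4] #.. => #  t=0,i=3
  [3] .## => .  t=0,i=9
  [2] .#. => #  t=0,i=0
  [1] ..# => .  t=0,i=4
  [0] ... => #  t=1,i=9
  bits 00010101 = 21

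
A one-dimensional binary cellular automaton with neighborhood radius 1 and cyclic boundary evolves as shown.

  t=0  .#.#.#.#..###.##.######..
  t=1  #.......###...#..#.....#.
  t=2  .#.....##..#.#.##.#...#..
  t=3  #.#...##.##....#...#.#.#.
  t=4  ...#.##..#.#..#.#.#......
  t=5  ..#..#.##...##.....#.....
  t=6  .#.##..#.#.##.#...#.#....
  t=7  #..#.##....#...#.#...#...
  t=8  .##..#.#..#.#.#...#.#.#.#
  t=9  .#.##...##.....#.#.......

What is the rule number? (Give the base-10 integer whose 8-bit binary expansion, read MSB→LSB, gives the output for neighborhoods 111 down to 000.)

26

  ###|.  b7=0 t=0,i=11
  ##.|.  b6=0 t=0,i=12
  #.#|.  b5=0 t=0,i=2
  #..|#  b4=1 t=0,i=8
  .##|#  b3=1 t=0,i=10
  .#.|.  b2=0 t=0,i=1
  ..#|#  b1=1 t=0,i=0
  ...|.  b0=0 t=0,i=24
  bits 00011010 = 26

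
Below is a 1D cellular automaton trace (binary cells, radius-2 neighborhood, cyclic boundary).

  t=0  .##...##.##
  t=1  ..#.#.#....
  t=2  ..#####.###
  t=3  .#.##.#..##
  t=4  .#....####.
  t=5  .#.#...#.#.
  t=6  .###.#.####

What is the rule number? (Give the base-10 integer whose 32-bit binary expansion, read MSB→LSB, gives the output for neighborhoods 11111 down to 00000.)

2956711537

  ##### -> #   bit 31 = 1  t=2,i=4
  ####. -> .   bit 30 = 0  t=2,i=5
  ###.# -> #   bit 29 = 1  t=2,i=6
  ###.. -> #   bit 28 = 1  t=2,i=10
  ##.## -> .   bit 27 = 0  t=0,i=0
  ##.#. -> .   bit 26 = 0  t=3,i=0
  ##..# -> .   bit 25 = 0  t=2,i=0
  ##... -> .   bit 24 = 0  t=0,i=3
  #.### -> .   bit 23 = 0  t=2,i=8
  #.##. -> .   bit 22 = 0  t=0,i=1
  #.#.# -> #   bit 21 = 1  t=1,i=4
  #.#.. -> #   bit 20 = 1  t=1,i=6
  #..## -> #   bit 19 = 1  t=2,i=1
  #..#. -> .   bit 18 = 0  t=4,i=0
  #...# -> #   bit 17 = 1  t=0,i=4
  #.... -> #   bit 16 = 1  t=1,i=8
  .#### -> #   bit 15 = 1  t=2,i=3
  .###. -> #   bit 14 = 1  t=2,i=9
  .##.# -> .   bit 13 = 0  t=0,i=7
  .##.. -> #   bit 12 = 1  t=0,i=2
  .#.## -> .   bit 11 = 0  t=3,i=2
  .#.#. -> #   bit 10 = 1  t=1,i=3
  .#..# -> #   bit 9 = 1  t=3,i=7
  .#... -> .   bit 8 = 0  t=1,i=7
  ..### -> .   bit 7 = 0  t=2,i=2
  ..##. -> #   bit 6 = 1  t=0,i=6
  ..#.# -> #   bit 5 = 1  t=1,i=2
  ..#.. -> #   bit 4 = 1  t=4,i=1
  ...## -> .   bit 3 = 0  t=0,i=5
  ...#. -> .   bit 2 = 0  t=1,i=1
  ....# -> .   bit 1 = 0  t=1,i=0
  ..... -> #   bit 0 = 1  t=1,i=9
  bits 10110000001110111101011001110001 = 2956711537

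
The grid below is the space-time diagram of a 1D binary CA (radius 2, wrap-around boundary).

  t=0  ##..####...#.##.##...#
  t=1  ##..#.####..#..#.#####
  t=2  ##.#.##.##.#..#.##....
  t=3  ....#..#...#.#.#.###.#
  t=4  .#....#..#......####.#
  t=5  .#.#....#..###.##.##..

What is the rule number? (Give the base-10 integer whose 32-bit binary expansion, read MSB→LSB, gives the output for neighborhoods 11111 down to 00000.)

  [31] ##### => .  t=1,i=19
  [30] ####. => #  t=0,i=6
  [29] ###.# => #  t=3,i=19
  [28] ###.. => #  t=0,i=1
  [27] ##.## => #  t=0,i=15
  [26] ##.#. => .  t=2,i=2
  [25] ##..# => .  t=0,i=2
  [24] ##... => #  t=0,i=8
  [23] #.### => #  t=1,i=6
  [22] #.##. => .  t=0,i=13
  [21] #.#.# => .  t=2,i=3
  [20] #.#.. => #  t=2,i=11
  [19] #..## => .  t=0,i=3
  [18] #..#. => #  t=1,i=3
  [17] #...# => #  t=0,i=9
  [16] #.... => #  t=2,i=19
  [15] .#### => .  t=0,i=5
  [14] .###. => #  t=0,i=0
  [13] .##.# => .  t=0,i=14
  [12] .##.. => #  t=0,i=17
  [11] .#.## => #  t=0,i=12
  [10] .#.#. => .  t=3,i=12
  [9] .#..# => .  t=1,i=13
  [8] .#... => .  t=3,i=0
  [7] ..### => #  t=0,i=4
  [6] ..##. => .  t=2,i=0
  [5] ..#.# => .  t=0,i=11
  [4] ..#.. => .  t=1,i=12
  [3] ...## => #  t=0,i=20
  [2] ...#. => .  t=0,i=10
  [1] ....# => .  t=2,i=20
  [0] ..... => #  t=4,i=12
  bits 01111001100101110101100010001001 = 2039961737

2039961737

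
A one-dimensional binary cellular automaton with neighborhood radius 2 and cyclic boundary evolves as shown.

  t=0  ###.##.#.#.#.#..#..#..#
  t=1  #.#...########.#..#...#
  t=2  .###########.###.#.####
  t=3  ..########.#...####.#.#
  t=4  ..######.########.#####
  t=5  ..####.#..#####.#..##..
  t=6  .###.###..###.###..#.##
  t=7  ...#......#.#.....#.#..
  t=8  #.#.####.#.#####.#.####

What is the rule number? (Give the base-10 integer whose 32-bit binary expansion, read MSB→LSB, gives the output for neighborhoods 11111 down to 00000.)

2771881421

  #####|#  b31=1 t=1,i=8
  ####.|.  b30=0 t=0,i=1
  ###.#|#  b29=1 t=0,i=2
  ###..|.  b28=0 t=4,i=22
  ##.##|.  b27=0 t=0,i=3
  ##.#.|#  b26=1 t=0,i=6
  ##..#|.  b25=0 t=4,i=0
  ##...|#  b24=1 t=5,i=21
  #.###|.  b23=0 t=2,i=1
  #.##.|.  b22=0 t=0,i=4
  #.#.#|#  b21=1 t=0,i=7
  #.#..|#  b20=1 t=0,i=13
  #..##|.  b19=0 t=0,i=21
  #..#.|#  b18=1 t=0,i=15
  #...#|#  b17=1 t=1,i=4
  #....|#  b16=1 t=5,i=22
  .####|#  b15=1 t=0,i=0
  .###.|.  b14=0 t=2,i=14
  .##.#|.  b13=0 t=0,i=5
  .##..|.  b12=0 t=5,i=20
  .#.##|#  b11=1 t=2,i=18
  .#.#.|#  b10=1 t=0,i=8
  .#..#|.  b9=0 t=0,i=14
  .#...|#  b8=1 t=1,i=3
  ..###|#  b7=1 t=0,i=22
  ..##.|#  b6=1 t=1,i=22
  ..#.#|.  b5=0 t=6,i=19
  ..#..|.  b4=0 t=0,i=16
  ...##|#  b3=1 t=1,i=5
  ...#.|#  b2=1 t=7,i=2
  ....#|.  b1=0 t=5,i=0
  .....|#  b0=1 t=7,i=0
  bits 10100101001101111000110111001101 = 2771881421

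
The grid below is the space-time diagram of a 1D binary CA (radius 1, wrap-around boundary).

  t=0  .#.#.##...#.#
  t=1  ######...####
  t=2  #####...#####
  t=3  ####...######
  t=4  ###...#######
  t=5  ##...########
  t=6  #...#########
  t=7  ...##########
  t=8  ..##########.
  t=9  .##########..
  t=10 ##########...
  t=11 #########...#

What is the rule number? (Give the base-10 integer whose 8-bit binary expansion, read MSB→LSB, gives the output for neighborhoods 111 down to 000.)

  nb ###: next=#  (t=1,i=0, bit7=1)
  nb ##.: next=.  (t=0,i=6, bit6=0)
  nb #.#: next=#  (t=0,i=0, bit5=1)
  nb #..: next=.  (t=0,i=7, bit4=0)
  nb .##: next=#  (t=0,i=5, bit3=1)
  nb .#.: next=#  (t=0,i=1, bit2=1)
  nb ..#: next=#  (t=0,i=9, bit1=1)
  nb ...: next=.  (t=0,i=8, bit0=0)
  bits 10101110 = 174

174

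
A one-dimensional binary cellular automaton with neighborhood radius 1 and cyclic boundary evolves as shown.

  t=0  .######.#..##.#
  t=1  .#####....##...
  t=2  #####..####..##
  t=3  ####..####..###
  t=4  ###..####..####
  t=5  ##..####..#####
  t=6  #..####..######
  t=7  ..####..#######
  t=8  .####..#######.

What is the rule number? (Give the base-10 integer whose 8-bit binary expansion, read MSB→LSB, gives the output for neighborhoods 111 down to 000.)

139

  ###|#  b7=1 t=0,i=2
  ##.|.  b6=0 t=0,i=6
  #.#|.  b5=0 t=0,i=0
  #..|.  b4=0 t=0,i=9
  .##|#  b3=1 t=0,i=1
  .#.|.  b2=0 t=0,i=8
  ..#|#  b1=1 t=0,i=10
  ...|#  b0=1 t=1,i=7
  bits 10001011 = 139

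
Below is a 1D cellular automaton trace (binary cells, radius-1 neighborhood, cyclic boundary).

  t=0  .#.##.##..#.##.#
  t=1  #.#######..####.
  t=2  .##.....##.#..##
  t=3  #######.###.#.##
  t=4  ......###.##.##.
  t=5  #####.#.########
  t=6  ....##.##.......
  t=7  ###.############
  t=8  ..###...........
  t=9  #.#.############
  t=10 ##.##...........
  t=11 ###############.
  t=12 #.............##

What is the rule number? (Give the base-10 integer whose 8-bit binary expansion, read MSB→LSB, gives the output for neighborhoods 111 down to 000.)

121

  ### -> .   bit 7 = 0  t=1,i=3
  ##. -> #   bit 6 = 1  t=0,i=4
  #.# -> #   bit 5 = 1  t=0,i=0
  #.. -> #   bit 4 = 1  t=0,i=8
  .## -> #   bit 3 = 1  t=0,i=3
  .#. -> .   bit 2 = 0  t=0,i=1
  ..# -> .   bit 1 = 0  t=0,i=9
  ... -> #   bit 0 = 1  t=2,i=4
  bits 01111001 = 121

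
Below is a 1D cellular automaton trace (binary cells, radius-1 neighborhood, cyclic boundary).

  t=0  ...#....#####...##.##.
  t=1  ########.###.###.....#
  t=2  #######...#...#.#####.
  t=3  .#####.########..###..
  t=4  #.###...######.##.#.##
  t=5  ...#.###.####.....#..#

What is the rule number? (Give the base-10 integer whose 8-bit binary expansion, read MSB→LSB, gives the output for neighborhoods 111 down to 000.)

151

  ###|#  b7=1 t=0,i=9
  ##.|.  b6=0 t=0,i=12
  #.#|.  b5=0 t=0,i=18
  #..|#  b4=1 t=0,i=4
  .##|.  b3=0 t=0,i=8
  .#.|#  b2=1 t=0,i=3
  ..#|#  b1=1 t=0,i=2
  ...|#  b0=1 t=0,i=0
  bits 10010111 = 151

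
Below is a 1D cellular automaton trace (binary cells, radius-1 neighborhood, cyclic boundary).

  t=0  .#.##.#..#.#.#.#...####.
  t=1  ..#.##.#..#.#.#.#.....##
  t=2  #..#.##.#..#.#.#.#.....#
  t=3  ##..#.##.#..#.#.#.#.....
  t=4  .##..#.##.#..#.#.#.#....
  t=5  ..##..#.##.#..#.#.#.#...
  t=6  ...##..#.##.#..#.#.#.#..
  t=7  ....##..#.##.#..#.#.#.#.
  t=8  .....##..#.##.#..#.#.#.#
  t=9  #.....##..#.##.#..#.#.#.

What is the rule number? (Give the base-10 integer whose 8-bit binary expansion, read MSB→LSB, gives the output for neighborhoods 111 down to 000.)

112

  nb ###: next=.  (t=0,i=20, bit7=0)
  nb ##.: next=#  (t=0,i=4, bit6=1)
  nb #.#: next=#  (t=0,i=2, bit5=1)
  nb #..: next=#  (t=0,i=7, bit4=1)
  nb .##: next=.  (t=0,i=3, bit3=0)
  nb .#.: next=.  (t=0,i=1, bit2=0)
  nb ..#: next=.  (t=0,i=0, bit1=0)
  nb ...: next=.  (t=0,i=17, bit0=0)
  bits 01110000 = 112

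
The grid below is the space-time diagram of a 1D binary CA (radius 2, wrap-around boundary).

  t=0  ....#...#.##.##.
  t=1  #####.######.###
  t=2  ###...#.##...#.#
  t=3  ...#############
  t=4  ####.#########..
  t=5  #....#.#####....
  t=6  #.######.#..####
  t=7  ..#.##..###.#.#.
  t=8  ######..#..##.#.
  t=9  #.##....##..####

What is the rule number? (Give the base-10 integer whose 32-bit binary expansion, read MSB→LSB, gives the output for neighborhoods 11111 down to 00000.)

  [31] ##### => #  t=1,i=0
  [30] ####. => .  t=1,i=3
  [29] ###.# => .  t=1,i=4
  [28] ###.. => .  t=2,i=2
  [27] ##.## => .  t=0,i=12
  [26] ##.#. => #  t=6,i=8
  [25] ##..# => .  t=4,i=14
  [24] ##... => #  t=0,i=15
  [23] #.### => #  t=1,i=6
  [22] #.##. => #  t=0,i=10
  [21] #.#.# => #  t=7,i=12
  [20] #.#.. => #  t=6,i=9
  [19] #..## => .  t=4,i=15
  [18] #..#. => .  t=8,i=7
  [17] #...# => #  t=0,i=6
  [16] #.... => #  t=0,i=0
  [15] .#### => .  t=1,i=7
  [14] .###. => .  t=7,i=9
  [13] .##.# => #  t=0,i=11
  [12] .##.. => #  t=0,i=14
  [11] .#.## => #  t=0,i=9
  [10] .#.#. => .  t=7,i=13
  [9] .#..# => #  t=6,i=10
  [8] .#... => .  t=0,i=5
  [7] ..### => #  t=3,i=3
  [6] ..##. => .  t=8,i=11
  [5] ..#.# => #  t=0,i=8
  [4] ..#.. => #  t=0,i=4
  [3] ...## => #  t=3,i=2
  [2] ...#. => #  t=0,i=3
  [1] ....# => #  t=0,i=2
  [0] ..... => #  t=0,i=1
  bits 10000101111100110011101010111111 = 2247310015

2247310015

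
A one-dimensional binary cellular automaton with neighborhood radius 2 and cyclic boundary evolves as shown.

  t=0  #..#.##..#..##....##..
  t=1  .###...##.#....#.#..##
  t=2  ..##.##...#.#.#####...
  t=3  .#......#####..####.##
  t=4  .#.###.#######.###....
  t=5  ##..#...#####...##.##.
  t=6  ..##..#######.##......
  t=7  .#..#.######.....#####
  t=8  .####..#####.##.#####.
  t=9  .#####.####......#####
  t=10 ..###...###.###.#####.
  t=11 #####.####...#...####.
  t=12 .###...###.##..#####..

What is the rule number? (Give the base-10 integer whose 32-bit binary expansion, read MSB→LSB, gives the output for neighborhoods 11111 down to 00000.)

  nb #####: next=#  (t=2,i=16, bit31=1)
  nb ####.: next=#  (t=2,i=17, bit30=1)
  nb ###.#: next=.  (t=3,i=18, bit29=0)
  nb ###..: next=#  (t=1,i=3, bit28=1)
  nb ##.##: next=.  (t=1,i=0, bit27=0)
  nb ##.#.: next=.  (t=1,i=9, bit26=0)
  nb ##..#: next=#  (t=0,i=7, bit25=1)
  nb ##...: next=.  (t=0,i=14, bit24=0)
  nb #.###: next=.  (t=1,i=1, bit23=0)
  nb #.##.: next=.  (t=0,i=5, bit22=0)
  nb #.#.#: next=#  (t=2,i=12, bit21=1)
  nb #.#..: next=#  (t=1,i=10, bit20=1)
  nb #..##: next=.  (t=0,i=11, bit19=0)
  nb #..#.: next=#  (t=0,i=2, bit18=1)
  nb #...#: next=#  (t=1,i=5, bit17=1)
  nb #....: next=#  (t=0,i=15, bit16=1)
  nb .####: next=#  (t=2,i=15, bit15=1)
  nb .###.: next=#  (t=1,i=2, bit14=1)
  nb .##.#: next=.  (t=1,i=8, bit13=0)
  nb .##..: next=.  (t=0,i=6, bit12=0)
  nb .#.##: next=.  (t=0,i=4, bit11=0)
  nb .#.#.: next=#  (t=1,i=16, bit10=1)
  nb .#..#: next=#  (t=0,i=1, bit9=1)
  nb .#...: next=.  (t=1,i=11, bit8=0)
  nb ..###: next=#  (t=3,i=8, bit7=1)
  nb ..##.: next=.  (t=0,i=12, bit6=0)
  nb ..#.#: next=#  (t=0,i=3, bit5=1)
  nb ..#..: next=.  (t=0,i=0, bit4=0)
  nb ...##: next=#  (t=0,i=17, bit3=1)
  nb ...#.: next=#  (t=1,i=14, bit2=1)
  nb ....#: next=.  (t=0,i=16, bit1=0)
  nb .....: next=#  (t=2,i=21, bit0=1)
  bits 11010010001101111100011010101101 = 3526870701

3526870701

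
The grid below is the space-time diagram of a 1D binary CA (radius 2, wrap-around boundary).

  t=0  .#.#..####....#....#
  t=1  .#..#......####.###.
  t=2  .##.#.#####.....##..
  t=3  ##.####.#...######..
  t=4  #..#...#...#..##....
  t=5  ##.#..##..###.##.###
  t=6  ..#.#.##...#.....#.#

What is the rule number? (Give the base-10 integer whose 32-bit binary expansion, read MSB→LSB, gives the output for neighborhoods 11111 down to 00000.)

2225166943

  nb #####: next=#  (t=2,i=8, bit31=1)
  nb ####.: next=.  (t=0,i=8, bit30=0)
  nb ###.#: next=.  (t=1,i=14, bit29=0)
  nb ###..: next=.  (t=0,i=9, bit28=0)
  nb ##.##: next=.  (t=1,i=15, bit27=0)
  nb ##.#.: next=#  (t=2,i=3, bit26=1)
  nb ##..#: next=.  (t=1,i=19, bit25=0)
  nb ##...: next=.  (t=0,i=10, bit24=0)
  nb #.###: next=#  (t=1,i=16, bit23=1)
  nb #.##.: next=.  (t=5,i=14, bit22=0)
  nb #.#.#: next=#  (t=0,i=1, bit21=1)
  nb #.#..: next=.  (t=0,i=3, bit20=0)
  nb #..##: next=.  (t=0,i=5, bit19=0)
  nb #..#.: next=.  (t=1,i=0, bit18=0)
  nb #...#: next=.  (t=2,i=19, bit17=0)
  nb #....: next=#  (t=0,i=11, bit16=1)
  nb .####: next=.  (t=0,i=7, bit15=0)
  nb .###.: next=#  (t=1,i=17, bit14=1)
  nb .##.#: next=.  (t=2,i=2, bit13=0)
  nb .##..: next=#  (t=2,i=17, bit12=1)
  nb .#.##: next=#  (t=2,i=5, bit11=1)
  nb .#.#.: next=.  (t=0,i=0, bit10=0)
  nb .#..#: next=#  (t=0,i=4, bit9=1)
  nb .#...: next=.  (t=0,i=15, bit8=0)
  nb ..###: next=.  (t=0,i=6, bit7=0)
  nb ..##.: next=#  (t=2,i=1, bit6=1)
  nb ..#.#: next=.  (t=0,i=19, bit5=0)
  nb ..#..: next=#  (t=0,i=14, bit4=1)
  nb ...##: next=#  (t=1,i=10, bit3=1)
  nb ...#.: next=#  (t=0,i=13, bit2=1)
  nb ....#: next=#  (t=0,i=12, bit1=1)
  nb .....: next=#  (t=1,i=7, bit0=1)
  bits 10000100101000010101101001011111 = 2225166943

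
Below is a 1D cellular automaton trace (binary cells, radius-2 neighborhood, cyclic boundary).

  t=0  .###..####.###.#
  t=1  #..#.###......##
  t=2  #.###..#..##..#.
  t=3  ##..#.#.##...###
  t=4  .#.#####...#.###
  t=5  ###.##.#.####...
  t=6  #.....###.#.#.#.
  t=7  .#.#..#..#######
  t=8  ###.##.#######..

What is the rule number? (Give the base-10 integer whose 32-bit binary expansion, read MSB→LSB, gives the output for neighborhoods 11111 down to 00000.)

  nb #####: next=#  (t=3,i=15, bit31=1)
  nb ####.: next=.  (t=0,i=8, bit30=0)
  nb ###.#: next=.  (t=0,i=9, bit29=0)
  nb ###..: next=#  (t=0,i=3, bit28=1)
  nb ##.##: next=.  (t=0,i=10, bit27=0)
  nb ##.#.: next=#  (t=0,i=14, bit26=1)
  nb ##..#: next=.  (t=0,i=4, bit25=0)
  nb ##...: next=.  (t=1,i=8, bit24=0)
  nb #.###: next=.  (t=0,i=1, bit23=0)
  nb #.##.: next=.  (t=3,i=8, bit22=0)
  nb #.#.#: next=#  (t=0,i=15, bit21=1)
  nb #.#..: next=.  (t=6,i=0, bit20=0)
  nb #..##: next=#  (t=0,i=5, bit19=1)
  nb #..#.: next=#  (t=1,i=2, bit18=1)
  nb #...#: next=#  (t=3,i=11, bit17=1)
  nb #....: next=.  (t=1,i=9, bit16=0)
  nb .####: next=#  (t=0,i=7, bit15=1)
  nb .###.: next=.  (t=0,i=2, bit14=0)
  nb .##.#: next=.  (t=5,i=5, bit13=0)
  nb .##..: next=.  (t=2,i=11, bit12=0)
  nb .#.##: next=#  (t=0,i=0, bit11=1)
  nb .#.#.: next=#  (t=2,i=15, bit10=1)
  nb .#..#: next=#  (t=2,i=8, bit9=1)
  nb .#...: next=#  (t=6,i=1, bit8=1)
  nb ..###: next=#  (t=0,i=6, bit7=1)
  nb ..##.: next=.  (t=2,i=10, bit6=0)
  nb ..#.#: next=#  (t=1,i=3, bit5=1)
  nb ..#..: next=.  (t=2,i=7, bit4=0)
  nb ...##: next=.  (t=1,i=13, bit3=0)
  nb ...#.: next=#  (t=4,i=10, bit2=1)
  nb ....#: next=.  (t=1,i=12, bit1=0)
  nb .....: next=#  (t=1,i=10, bit0=1)
  bits 10010100001011101000111110100101 = 2486079397

2486079397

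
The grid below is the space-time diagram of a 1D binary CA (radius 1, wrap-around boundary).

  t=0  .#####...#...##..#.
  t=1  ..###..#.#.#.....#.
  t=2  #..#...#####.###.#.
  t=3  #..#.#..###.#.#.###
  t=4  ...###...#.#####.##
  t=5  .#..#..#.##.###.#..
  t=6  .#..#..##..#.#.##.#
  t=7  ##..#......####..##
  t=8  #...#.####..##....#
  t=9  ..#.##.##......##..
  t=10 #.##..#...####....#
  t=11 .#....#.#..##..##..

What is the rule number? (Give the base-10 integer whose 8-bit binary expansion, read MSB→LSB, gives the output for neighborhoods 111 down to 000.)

  [7] ### => #  t=0,i=2
  [6] ##. => .  t=0,i=5
  [5] #.# => #  t=1,i=8
  [4] #.. => .  t=0,i=6
  [3] .## => .  t=0,i=1
  [2] .#. => #  t=0,i=9
  [1] ..# => .  t=0,i=0
  [0] ... => #  t=0,i=7
  bits 10100101 = 165

165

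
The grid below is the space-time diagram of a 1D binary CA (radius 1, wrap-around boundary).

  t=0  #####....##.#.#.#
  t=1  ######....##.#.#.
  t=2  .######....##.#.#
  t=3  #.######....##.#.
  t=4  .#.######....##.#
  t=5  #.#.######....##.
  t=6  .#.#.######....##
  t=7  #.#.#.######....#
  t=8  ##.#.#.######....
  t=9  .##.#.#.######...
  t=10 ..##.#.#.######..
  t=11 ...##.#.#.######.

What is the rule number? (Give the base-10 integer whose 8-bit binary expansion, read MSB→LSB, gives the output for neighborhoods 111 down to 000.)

240

  ### -> #   bit 7 = 1  t=0,i=0
  ##. -> #   bit 6 = 1  t=0,i=4
  #.# -> #   bit 5 = 1  t=0,i=11
  #.. -> #   bit 4 = 1  t=0,i=5
  .## -> .   bit 3 = 0  t=0,i=9
  .#. -> .   bit 2 = 0  t=0,i=12
  ..# -> .   bit 1 = 0  t=0,i=8
  ... -> .   bit 0 = 0  t=0,i=6
  bits 11110000 = 240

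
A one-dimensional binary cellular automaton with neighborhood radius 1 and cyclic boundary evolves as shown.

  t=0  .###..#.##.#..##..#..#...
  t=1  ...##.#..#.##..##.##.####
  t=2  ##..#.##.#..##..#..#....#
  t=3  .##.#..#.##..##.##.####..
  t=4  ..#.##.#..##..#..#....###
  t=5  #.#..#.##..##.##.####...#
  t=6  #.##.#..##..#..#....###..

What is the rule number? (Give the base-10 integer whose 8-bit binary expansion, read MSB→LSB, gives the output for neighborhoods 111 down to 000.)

85

  [7] ### => .  t=0,i=2
  [6] ##. => #  t=0,i=3
  [5] #.# => .  t=0,i=7
  [4] #.. => #  t=0,i=4
  [3] .## => .  t=0,i=1
  [2] .#. => #  t=0,i=6
  [1] ..# => .  t=0,i=0
  [0] ... => #  t=0,i=23
  bits 01010101 = 85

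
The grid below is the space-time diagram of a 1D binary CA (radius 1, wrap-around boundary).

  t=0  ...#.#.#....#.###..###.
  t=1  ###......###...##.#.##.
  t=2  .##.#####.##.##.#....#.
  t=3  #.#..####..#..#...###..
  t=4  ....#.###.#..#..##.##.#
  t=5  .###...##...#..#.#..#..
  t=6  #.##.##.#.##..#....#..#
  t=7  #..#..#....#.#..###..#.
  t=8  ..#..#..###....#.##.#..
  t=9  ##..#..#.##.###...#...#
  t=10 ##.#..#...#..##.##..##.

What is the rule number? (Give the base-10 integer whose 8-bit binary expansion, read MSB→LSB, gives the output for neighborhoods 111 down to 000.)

  [7] ### => #  t=0,i=15
  [6] ##. => #  t=0,i=16
  [5] #.# => .  t=0,i=4
  [4] #.. => .  t=0,i=8
  [3] .## => .  t=0,i=14
  [2] .#. => .  t=0,i=3
  [1] ..# => #  t=0,i=2
  [0] ... => #  t=0,i=0
  bits 11000011 = 195

195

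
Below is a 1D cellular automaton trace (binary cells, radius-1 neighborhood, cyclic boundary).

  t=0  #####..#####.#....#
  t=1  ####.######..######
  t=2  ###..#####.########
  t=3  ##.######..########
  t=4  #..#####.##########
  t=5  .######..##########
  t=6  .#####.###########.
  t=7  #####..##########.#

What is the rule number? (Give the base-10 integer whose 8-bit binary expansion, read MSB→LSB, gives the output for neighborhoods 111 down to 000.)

159

  ###|#  b7=1 t=0,i=0
  ##.|.  b6=0 t=0,i=4
  #.#|.  b5=0 t=0,i=12
  #..|#  b4=1 t=0,i=5
  .##|#  b3=1 t=0,i=7
  .#.|#  b2=1 t=0,i=13
  ..#|#  b1=1 t=0,i=6
  ...|#  b0=1 t=0,i=15
  bits 10011111 = 159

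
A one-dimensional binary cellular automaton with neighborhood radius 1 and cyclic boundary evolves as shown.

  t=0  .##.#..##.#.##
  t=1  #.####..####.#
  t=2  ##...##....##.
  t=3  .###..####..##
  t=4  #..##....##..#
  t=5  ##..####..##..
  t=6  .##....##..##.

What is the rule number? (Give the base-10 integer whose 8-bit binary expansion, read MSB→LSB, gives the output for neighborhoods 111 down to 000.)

117

  nb ###: next=.  (t=1,i=3, bit7=0)
  nb ##.: next=#  (t=0,i=2, bit6=1)
  nb #.#: next=#  (t=0,i=0, bit5=1)
  nb #..: next=#  (t=0,i=5, bit4=1)
  nb .##: next=.  (t=0,i=1, bit3=0)
  nb .#.: next=#  (t=0,i=4, bit2=1)
  nb ..#: next=.  (t=0,i=6, bit1=0)
  nb ...: next=#  (t=2,i=3, bit0=1)
  bits 01110101 = 117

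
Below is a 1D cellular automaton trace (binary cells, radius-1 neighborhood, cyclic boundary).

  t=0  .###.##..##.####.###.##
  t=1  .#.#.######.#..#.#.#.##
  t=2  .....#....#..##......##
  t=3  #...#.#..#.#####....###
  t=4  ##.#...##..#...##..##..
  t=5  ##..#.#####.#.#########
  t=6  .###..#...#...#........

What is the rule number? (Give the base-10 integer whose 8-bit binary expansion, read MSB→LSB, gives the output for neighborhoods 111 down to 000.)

  [7] ### => .  t=0,i=2
  [6] ##. => #  t=0,i=3
  [5] #.# => .  t=0,i=0
  [4] #.. => #  t=0,i=7
  [3] .## => #  t=0,i=1
  [2] .#. => .  t=1,i=1
  [1] ..# => #  t=0,i=8
  [0] ... => .  t=2,i=1
  bits 01011010 = 90

90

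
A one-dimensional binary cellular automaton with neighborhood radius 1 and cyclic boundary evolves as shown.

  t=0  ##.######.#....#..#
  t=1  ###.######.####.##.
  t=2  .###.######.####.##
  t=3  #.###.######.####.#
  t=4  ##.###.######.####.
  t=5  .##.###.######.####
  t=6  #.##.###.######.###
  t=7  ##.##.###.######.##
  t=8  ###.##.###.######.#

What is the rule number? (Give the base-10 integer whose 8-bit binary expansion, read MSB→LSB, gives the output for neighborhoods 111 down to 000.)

  [7] ### => #  t=0,i=0
  [6] ##. => #  t=0,i=1
  [5] #.# => #  t=0,i=2
  [4] #.. => #  t=0,i=11
  [3] .## => .  t=0,i=3
  [2] .#. => .  t=0,i=10
  [1] ..# => #  t=0,i=14
  [0] ... => #  t=0,i=12
  bits 11110011 = 243

243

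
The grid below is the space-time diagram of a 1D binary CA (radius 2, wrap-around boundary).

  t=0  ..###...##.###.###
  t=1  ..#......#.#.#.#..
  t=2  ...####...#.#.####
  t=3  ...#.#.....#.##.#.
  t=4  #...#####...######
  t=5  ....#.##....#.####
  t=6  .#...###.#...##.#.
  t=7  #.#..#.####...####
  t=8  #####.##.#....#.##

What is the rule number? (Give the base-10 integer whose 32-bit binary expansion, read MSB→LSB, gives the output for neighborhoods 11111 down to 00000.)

  [31] ##### => #  t=4,i=6
  [30] ####. => #  t=2,i=5
  [29] ###.# => #  t=0,i=13
  [28] ###.. => .  t=0,i=4
  [27] ##.## => .  t=0,i=10
  [26] ##.#. => #  t=3,i=15
  [25] ##..# => .  t=0,i=0
  [24] ##... => .  t=0,i=5
  [23] #.### => #  t=0,i=11
  [22] #.##. => #  t=3,i=13
  [21] #.#.# => .  t=1,i=11
  [20] #.#.. => #  t=1,i=15
  [19] #..## => .  t=0,i=1
  [18] #..#. => #  t=6,i=0
  [17] #...# => .  t=0,i=6
  [16] #.... => #  t=1,i=4
  [15] .#### => .  t=2,i=4
  [14] .###. => .  t=0,i=3
  [13] .##.# => #  t=0,i=9
  [12] .##.. => #  t=5,i=7
  [11] .#.## => #  t=2,i=13
  [10] .#.#. => #  t=1,i=10
  [9] .#..# => #  t=6,i=17
  [8] .#... => #  t=1,i=3
  [7] ..### => #  t=0,i=2
  [6] ..##. => .  t=0,i=8
  [5] ..#.# => .  t=1,i=9
  [4] ..#.. => .  t=1,i=2
  [3] ...## => .  t=0,i=7
  [2] ...#. => .  t=1,i=1
  [1] ....# => .  t=1,i=0
  [0] ..... => #  t=1,i=5
  bits 11100100110101010011111110000001 = 3839180673

3839180673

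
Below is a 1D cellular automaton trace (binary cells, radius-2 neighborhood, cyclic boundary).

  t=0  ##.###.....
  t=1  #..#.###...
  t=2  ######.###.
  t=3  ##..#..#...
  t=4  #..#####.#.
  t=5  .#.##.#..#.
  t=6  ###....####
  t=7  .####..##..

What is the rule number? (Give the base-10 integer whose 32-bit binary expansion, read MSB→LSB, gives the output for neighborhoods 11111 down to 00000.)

1369934576

  ##### -> .   bit 31 = 0  t=2,i=2
  ####. -> #   bit 30 = 1  t=2,i=4
  ###.# -> .   bit 29 = 0  t=2,i=5
  ###.. -> #   bit 28 = 1  t=0,i=5
  ##.## -> .   bit 27 = 0  t=0,i=2
  ##.#. -> .   bit 26 = 0  t=4,i=8
  ##..# -> .   bit 25 = 0  t=3,i=2
  ##... -> #   bit 24 = 1  t=0,i=6
  #.### -> #   bit 23 = 1  t=0,i=3
  #.##. -> .   bit 22 = 0  t=5,i=3
  #.#.# -> #   bit 21 = 1  t=4,i=9
  #.#.. -> .   bit 20 = 0  t=4,i=0
  #..## -> .   bit 19 = 0  t=4,i=2
  #..#. -> #   bit 18 = 1  t=1,i=2
  #...# -> #   bit 17 = 1  t=1,i=9
  #.... -> #   bit 16 = 1  t=0,i=7
  .#### -> #   bit 15 = 1  t=2,i=1
  .###. -> .   bit 14 = 0  t=0,i=4
  .##.# -> .   bit 13 = 0  t=0,i=1
  .##.. -> .   bit 12 = 0  t=3,i=1
  .#.## -> #   bit 11 = 1  t=1,i=4
  .#.#. -> .   bit 10 = 0  t=4,i=10
  .#..# -> #   bit 9 = 1  t=1,i=1
  .#... -> .   bit 8 = 0  t=3,i=8
  ..### -> #   bit 7 = 1  t=4,i=3
  ..##. -> #   bit 6 = 1  t=0,i=0
  ..#.# -> #   bit 5 = 1  t=1,i=3
  ..#.. -> #   bit 4 = 1  t=1,i=0
  ...## -> .   bit 3 = 0  t=0,i=10
  ...#. -> .   bit 2 = 0  t=1,i=10
  ....# -> .   bit 1 = 0  t=0,i=9
  ..... -> .   bit 0 = 0  t=0,i=8
  bits 01010001101001111000101011110000 = 1369934576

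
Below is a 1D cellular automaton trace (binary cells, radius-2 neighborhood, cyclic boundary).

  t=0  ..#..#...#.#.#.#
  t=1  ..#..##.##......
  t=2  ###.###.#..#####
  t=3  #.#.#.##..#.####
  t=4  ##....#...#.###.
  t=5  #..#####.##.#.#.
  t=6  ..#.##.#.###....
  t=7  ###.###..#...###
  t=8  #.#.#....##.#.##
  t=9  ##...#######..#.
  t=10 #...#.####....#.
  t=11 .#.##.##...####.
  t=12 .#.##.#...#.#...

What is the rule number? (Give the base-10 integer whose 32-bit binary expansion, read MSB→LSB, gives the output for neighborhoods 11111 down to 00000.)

  nb #####: next=#  (t=2,i=0, bit31=1)
  nb ####.: next=.  (t=2,i=1, bit30=0)
  nb ###.#: next=#  (t=2,i=2, bit29=1)
  nb ###..: next=.  (t=6,i=11, bit28=0)
  nb ##.##: next=.  (t=1,i=7, bit27=0)
  nb ##.#.: next=#  (t=2,i=7, bit26=1)
  nb ##..#: next=.  (t=3,i=8, bit25=0)
  nb ##...: next=.  (t=1,i=10, bit24=0)
  nb #.###: next=#  (t=2,i=4, bit23=1)
  nb #.##.: next=#  (t=1,i=8, bit22=1)
  nb #.#.#: next=.  (t=0,i=11, bit21=0)
  nb #.#..: next=.  (t=0,i=15, bit20=0)
  nb #..##: next=#  (t=1,i=4, bit19=1)
  nb #..#.: next=.  (t=0,i=1, bit18=0)
  nb #...#: next=.  (t=0,i=7, bit17=0)
  nb #....: next=#  (t=1,i=11, bit16=1)
  nb .####: next=#  (t=2,i=12, bit15=1)
  nb .###.: next=.  (t=2,i=5, bit14=0)
  nb .##.#: next=#  (t=1,i=6, bit13=1)
  nb .##..: next=.  (t=1,i=9, bit12=0)
  nb .#.##: next=.  (t=3,i=5, bit11=0)
  nb .#.#.: next=.  (t=0,i=10, bit10=0)
  nb .#..#: next=.  (t=0,i=0, bit9=0)
  nb .#...: next=#  (t=0,i=6, bit8=1)
  nb ..###: next=.  (t=2,i=11, bit7=0)
  nb ..##.: next=#  (t=1,i=5, bit6=1)
  nb ..#.#: next=#  (t=0,i=9, bit5=1)
  nb ..#..: next=#  (t=0,i=2, bit4=1)
  nb ...##: next=#  (t=7,i=12, bit3=1)
  nb ...#.: next=#  (t=0,i=8, bit2=1)
  nb ....#: next=#  (t=1,i=0, bit1=1)
  nb .....: next=#  (t=1,i=12, bit0=1)
  bits 10100100110010011010000101111111 = 2764677503

2764677503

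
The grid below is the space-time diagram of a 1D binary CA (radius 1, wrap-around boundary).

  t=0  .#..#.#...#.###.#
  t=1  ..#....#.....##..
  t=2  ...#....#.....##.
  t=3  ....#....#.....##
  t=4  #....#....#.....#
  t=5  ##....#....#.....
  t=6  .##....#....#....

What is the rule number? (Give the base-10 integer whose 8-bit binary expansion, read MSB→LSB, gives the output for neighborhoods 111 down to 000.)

  [7] ### => #  t=0,i=13
  [6] ##. => #  t=0,i=14
  [5] #.# => .  t=0,i=0
  [4] #.. => #  t=0,i=2
  [3] .## => .  t=0,i=12
  [2] .#. => .  t=0,i=1
  [1] ..# => .  t=0,i=3
  [0] ... => .  t=0,i=8
  bits 11010000 = 208

208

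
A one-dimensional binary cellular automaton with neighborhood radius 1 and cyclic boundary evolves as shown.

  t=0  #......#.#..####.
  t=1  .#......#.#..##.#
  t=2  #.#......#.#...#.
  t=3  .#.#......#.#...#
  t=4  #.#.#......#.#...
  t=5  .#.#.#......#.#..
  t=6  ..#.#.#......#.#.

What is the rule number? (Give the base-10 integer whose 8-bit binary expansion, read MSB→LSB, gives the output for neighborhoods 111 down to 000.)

176

  [7] ### => #  t=0,i=13
  [6] ##. => .  t=0,i=15
  [5] #.# => #  t=0,i=8
  [4] #.. => #  t=0,i=1
  [3] .## => .  t=0,i=12
  [2] .#. => .  t=0,i=0
  [1] ..# => .  t=0,i=6
  [0] ... => .  t=0,i=2
  bits 10110000 = 176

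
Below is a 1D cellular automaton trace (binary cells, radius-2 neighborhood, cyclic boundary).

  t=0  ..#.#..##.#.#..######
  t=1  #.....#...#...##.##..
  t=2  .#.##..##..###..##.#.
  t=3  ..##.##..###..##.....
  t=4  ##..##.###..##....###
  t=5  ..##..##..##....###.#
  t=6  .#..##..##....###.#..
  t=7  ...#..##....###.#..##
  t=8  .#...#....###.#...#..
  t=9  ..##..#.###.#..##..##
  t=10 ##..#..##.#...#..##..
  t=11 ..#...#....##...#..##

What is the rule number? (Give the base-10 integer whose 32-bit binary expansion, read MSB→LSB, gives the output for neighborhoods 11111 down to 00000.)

  [31] ##### => #  t=0,i=17
  [30] ####. => .  t=0,i=19
  [29] ###.# => #  t=5,i=18
  [28] ###.. => .  t=0,i=20
  [27] ##.## => #  t=1,i=16
  [26] ##.#. => .  t=0,i=9
  [25] ##..# => #  t=0,i=0
  [24] ##... => .  t=3,i=16
  [23] #.### => #  t=4,i=7
  [22] #.##. => #  t=1,i=17
  [21] #.#.# => #  t=0,i=10
  [20] #.#.. => .  t=0,i=4
  [19] #..## => #  t=0,i=6
  [18] #..#. => .  t=0,i=1
  [17] #...# => #  t=1,i=8
  [16] #.... => .  t=1,i=2
  [15] .#### => .  t=0,i=16
  [14] .###. => .  t=2,i=12
  [13] .##.# => .  t=0,i=8
  [12] .##.. => .  t=1,i=18
  [11] .#.## => #  t=2,i=2
  [10] .#.#. => .  t=0,i=3
  [9] .#..# => .  t=0,i=5
  [8] .#... => #  t=1,i=1
  [7] ..### => #  t=0,i=15
  [6] ..##. => .  t=0,i=7
  [5] ..#.# => .  t=0,i=2
  [4] ..#.. => .  t=1,i=0
  [3] ...## => #  t=1,i=13
  [2] ...#. => .  t=1,i=5
  [1] ....# => #  t=1,i=4
  [0] ..... => #  t=1,i=3
  bits 10101010111010100000100110001011 = 2867464587

2867464587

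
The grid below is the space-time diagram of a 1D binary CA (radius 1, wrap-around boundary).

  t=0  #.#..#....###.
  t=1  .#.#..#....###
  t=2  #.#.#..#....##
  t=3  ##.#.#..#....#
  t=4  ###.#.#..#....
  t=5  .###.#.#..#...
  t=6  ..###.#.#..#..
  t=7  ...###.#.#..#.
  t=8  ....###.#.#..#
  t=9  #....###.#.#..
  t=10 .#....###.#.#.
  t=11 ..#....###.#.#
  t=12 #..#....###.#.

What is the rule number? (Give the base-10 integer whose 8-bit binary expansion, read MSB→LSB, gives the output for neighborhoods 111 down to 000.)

  ### -> #   bit 7 = 1  t=0,i=11
  ##. -> #   bit 6 = 1  t=0,i=12
  #.# -> #   bit 5 = 1  t=0,i=1
  #.. -> #   bit 4 = 1  t=0,i=3
  .## -> .   bit 3 = 0  t=0,i=10
  .#. -> .   bit 2 = 0  t=0,i=0
  ..# -> .   bit 1 = 0  t=0,i=4
  ... -> .   bit 0 = 0  t=0,i=7
  bits 11110000 = 240

240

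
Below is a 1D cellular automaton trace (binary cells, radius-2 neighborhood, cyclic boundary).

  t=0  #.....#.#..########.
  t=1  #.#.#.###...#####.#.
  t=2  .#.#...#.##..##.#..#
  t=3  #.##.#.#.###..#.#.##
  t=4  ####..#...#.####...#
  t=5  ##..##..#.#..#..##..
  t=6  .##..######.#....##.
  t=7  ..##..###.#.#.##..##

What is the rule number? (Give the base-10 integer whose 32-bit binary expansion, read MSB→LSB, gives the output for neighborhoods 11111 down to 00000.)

  nb #####: next=#  (t=0,i=13, bit31=1)
  nb ####.: next=.  (t=0,i=17, bit30=0)
  nb ###.#: next=#  (t=0,i=18, bit29=1)
  nb ###..: next=.  (t=1,i=8, bit28=0)
  nb ##.##: next=#  (t=3,i=1, bit27=1)
  nb ##.#.: next=.  (t=0,i=19, bit26=0)
  nb ##..#: next=#  (t=2,i=11, bit25=1)
  nb ##...: next=#  (t=1,i=9, bit24=1)
  nb #.###: next=.  (t=1,i=6, bit23=0)
  nb #.##.: next=#  (t=2,i=9, bit22=1)
  nb #.#.#: next=.  (t=1,i=0, bit21=0)
  nb #.#..: next=#  (t=0,i=0, bit20=1)
  nb #..##: next=.  (t=0,i=10, bit19=0)
  nb #..#.: next=#  (t=2,i=18, bit18=1)
  nb #...#: next=#  (t=1,i=10, bit17=1)
  nb #....: next=#  (t=0,i=2, bit16=1)
  nb .####: next=#  (t=0,i=12, bit15=1)
  nb .###.: next=#  (t=1,i=7, bit14=1)
  nb .##.#: next=#  (t=2,i=14, bit13=1)
  nb .##..: next=#  (t=2,i=10, bit12=1)
  nb .#.##: next=.  (t=1,i=5, bit11=0)
  nb .#.#.: next=#  (t=0,i=7, bit10=1)
  nb .#..#: next=.  (t=0,i=9, bit9=0)
  nb .#...: next=.  (t=0,i=1, bit8=0)
  nb ..###: next=.  (t=0,i=11, bit7=0)
  nb ..##.: next=.  (t=2,i=13, bit6=0)
  nb ..#.#: next=#  (t=0,i=6, bit5=1)
  nb ..#..: next=.  (t=4,i=6, bit4=0)
  nb ...##: next=.  (t=1,i=11, bit3=0)
  nb ...#.: next=.  (t=0,i=5, bit2=0)
  nb ....#: next=#  (t=0,i=4, bit1=1)
  nb .....: next=.  (t=0,i=3, bit0=0)
  bits 10101011010101111111010000100010 = 2874668066

2874668066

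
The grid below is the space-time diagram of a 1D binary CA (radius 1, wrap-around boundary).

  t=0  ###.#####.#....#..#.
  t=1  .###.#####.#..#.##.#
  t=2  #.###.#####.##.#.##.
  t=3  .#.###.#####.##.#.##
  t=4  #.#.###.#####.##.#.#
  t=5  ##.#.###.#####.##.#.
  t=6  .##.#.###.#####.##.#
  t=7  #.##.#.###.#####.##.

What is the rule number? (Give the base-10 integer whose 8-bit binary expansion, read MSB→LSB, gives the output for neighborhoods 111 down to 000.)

  ###|#  b7=1 t=0,i=1
  ##.|#  b6=1 t=0,i=2
  #.#|#  b5=1 t=0,i=3
  #..|#  b4=1 t=0,i=11
  .##|.  b3=0 t=0,i=0
  .#.|.  b2=0 t=0,i=10
  ..#|#  b1=1 t=0,i=14
  ...|.  b0=0 t=0,i=12
  bits 11110010 = 242

242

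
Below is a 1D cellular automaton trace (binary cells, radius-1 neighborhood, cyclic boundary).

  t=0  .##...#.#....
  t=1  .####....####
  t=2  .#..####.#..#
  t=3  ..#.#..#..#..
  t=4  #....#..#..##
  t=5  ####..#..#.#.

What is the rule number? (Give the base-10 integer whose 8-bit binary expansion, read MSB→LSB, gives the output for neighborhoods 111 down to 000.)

  ### -> .   bit 7 = 0  t=1,i=2
  ##. -> #   bit 6 = 1  t=0,i=2
  #.# -> .   bit 5 = 0  t=0,i=7
  #.. -> #   bit 4 = 1  t=0,i=3
  .## -> #   bit 3 = 1  t=0,i=1
  .#. -> .   bit 2 = 0  t=0,i=6
  ..# -> .   bit 1 = 0  t=0,i=0
  ... -> #   bit 0 = 1  t=0,i=4
  bits 01011001 = 89

89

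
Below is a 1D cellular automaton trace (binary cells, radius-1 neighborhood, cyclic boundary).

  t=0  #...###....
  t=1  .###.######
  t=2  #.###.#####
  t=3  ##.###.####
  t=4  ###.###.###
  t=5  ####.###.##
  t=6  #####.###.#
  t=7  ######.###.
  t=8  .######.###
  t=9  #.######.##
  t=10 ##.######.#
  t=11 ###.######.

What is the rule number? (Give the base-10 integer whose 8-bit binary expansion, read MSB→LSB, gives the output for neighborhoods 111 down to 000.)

  ### -> #   bit 7 = 1  t=0,i=5
  ##. -> #   bit 6 = 1  t=0,i=6
  #.# -> #   bit 5 = 1  t=1,i=0
  #.. -> #   bit 4 = 1  t=0,i=1
  .## -> .   bit 3 = 0  t=0,i=4
  .#. -> .   bit 2 = 0  t=0,i=0
  ..# -> #   bit 1 = 1  t=0,i=3
  ... -> #   bit 0 = 1  t=0,i=2
  bits 11110011 = 243

243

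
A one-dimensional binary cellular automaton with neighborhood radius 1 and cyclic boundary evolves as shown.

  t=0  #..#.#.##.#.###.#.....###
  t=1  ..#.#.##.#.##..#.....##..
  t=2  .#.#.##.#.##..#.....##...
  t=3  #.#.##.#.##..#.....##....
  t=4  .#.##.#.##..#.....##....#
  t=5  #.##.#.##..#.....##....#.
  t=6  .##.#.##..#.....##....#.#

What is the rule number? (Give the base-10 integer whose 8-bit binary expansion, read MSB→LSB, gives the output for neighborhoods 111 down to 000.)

  ### -> .   bit 7 = 0  t=0,i=13
  ##. -> .   bit 6 = 0  t=0,i=0
  #.# -> #   bit 5 = 1  t=0,i=4
  #.. -> .   bit 4 = 0  t=0,i=1
  .## -> #   bit 3 = 1  t=0,i=7
  .#. -> .   bit 2 = 0  t=0,i=3
  ..# -> #   bit 1 = 1  t=0,i=2
  ... -> .   bit 0 = 0  t=0,i=18
  bits 00101010 = 42

42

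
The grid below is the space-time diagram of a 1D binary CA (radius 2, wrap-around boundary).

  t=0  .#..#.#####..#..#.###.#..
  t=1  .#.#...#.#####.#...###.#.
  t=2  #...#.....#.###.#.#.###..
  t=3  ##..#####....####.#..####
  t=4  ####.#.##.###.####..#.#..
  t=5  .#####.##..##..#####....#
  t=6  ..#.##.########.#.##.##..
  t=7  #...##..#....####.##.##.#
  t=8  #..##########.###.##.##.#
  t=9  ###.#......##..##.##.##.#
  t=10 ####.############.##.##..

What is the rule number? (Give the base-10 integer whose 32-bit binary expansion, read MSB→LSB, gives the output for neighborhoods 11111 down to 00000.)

  [31] ##### => .  t=0,i=8
  [30] ####. => #  t=0,i=9
  [29] ###.# => #  t=0,i=20
  [28] ###.. => #  t=0,i=10
  [27] ##.## => .  t=4,i=9
  [26] ##.#. => #  t=0,i=21
  [25] ##..# => #  t=0,i=11
  [24] ##... => .  t=3,i=9
  [23] #.### => .  t=0,i=6
  [22] #.##. => #  t=4,i=7
  [21] #.#.# => #  t=2,i=16
  [20] #.#.. => .  t=0,i=22
  [19] #..## => #  t=3,i=3
  [18] #..#. => #  t=0,i=3
  [17] #...# => .  t=0,i=24
  [16] #.... => #  t=2,i=6
  [15] .#### => #  t=0,i=7
  [14] .###. => #  t=0,i=19
  [13] .##.# => #  t=4,i=8
  [12] .##.. => #  t=5,i=8
  [11] .#.## => .  t=0,i=5
  [10] .#.#. => .  t=1,i=2
  [9] .#..# => .  t=0,i=2
  [8] .#... => #  t=0,i=23
  [7] ..### => .  t=1,i=19
  [6] ..##. => #  t=5,i=11
  [5] ..#.# => .  t=0,i=4
  [4] ..#.. => #  t=0,i=1
  [3] ...## => #  t=1,i=18
  [2] ...#. => .  t=0,i=0
  [1] ....# => #  t=2,i=8
  [0] ..... => #  t=2,i=7
  bits 01110110011011011111000101011011 = 1986916699

1986916699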